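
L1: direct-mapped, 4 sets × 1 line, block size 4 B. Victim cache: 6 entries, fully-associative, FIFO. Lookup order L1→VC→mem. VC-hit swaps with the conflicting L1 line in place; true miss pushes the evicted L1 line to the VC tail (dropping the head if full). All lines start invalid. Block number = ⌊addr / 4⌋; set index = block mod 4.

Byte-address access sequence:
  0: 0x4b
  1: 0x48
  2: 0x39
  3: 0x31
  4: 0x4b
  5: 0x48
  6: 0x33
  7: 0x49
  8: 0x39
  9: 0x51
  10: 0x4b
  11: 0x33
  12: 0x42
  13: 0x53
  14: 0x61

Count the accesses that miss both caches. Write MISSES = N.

#0 0x4b→b18/s2 MISS; vc=[]
#1 0x48→b18/s2 L1-HIT; vc=[]
#2 0x39→b14/s2 MISS; vc=[18]
#3 0x31→b12/s0 MISS; vc=[18]
#4 0x4b→b18/s2 VC-HIT; vc=[14]
#5 0x48→b18/s2 L1-HIT; vc=[14]
#6 0x33→b12/s0 L1-HIT; vc=[14]
#7 0x49→b18/s2 L1-HIT; vc=[14]
#8 0x39→b14/s2 VC-HIT; vc=[18]
#9 0x51→b20/s0 MISS; vc=[18,12]
#10 0x4b→b18/s2 VC-HIT; vc=[14,12]
#11 0x33→b12/s0 VC-HIT; vc=[14,20]
#12 0x42→b16/s0 MISS; vc=[14,20,12]
#13 0x53→b20/s0 VC-HIT; vc=[14,16,12]
#14 0x61→b24/s0 MISS; vc=[14,16,12,20]

MISSES = 6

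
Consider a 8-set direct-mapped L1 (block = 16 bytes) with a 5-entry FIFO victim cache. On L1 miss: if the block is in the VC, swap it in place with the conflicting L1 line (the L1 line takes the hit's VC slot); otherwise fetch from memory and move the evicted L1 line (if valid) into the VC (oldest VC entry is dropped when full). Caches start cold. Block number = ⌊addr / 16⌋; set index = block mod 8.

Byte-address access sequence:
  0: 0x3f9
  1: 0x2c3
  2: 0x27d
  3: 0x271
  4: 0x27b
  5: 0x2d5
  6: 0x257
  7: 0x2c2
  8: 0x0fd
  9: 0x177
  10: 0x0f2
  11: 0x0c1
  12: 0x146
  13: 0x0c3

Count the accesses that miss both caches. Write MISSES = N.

MISSES = 9

  [0] addr=0x3f9 blk=63 s=7: MISS | VC []
  [1] addr=0x2c3 blk=44 s=4: MISS | VC []
  [2] addr=0x27d blk=39 s=7: MISS | VC [63]
  [3] addr=0x271 blk=39 s=7: L1-HIT | VC [63]
  [4] addr=0x27b blk=39 s=7: L1-HIT | VC [63]
  [5] addr=0x2d5 blk=45 s=5: MISS | VC [63]
  [6] addr=0x257 blk=37 s=5: MISS | VC [63, 45]
  [7] addr=0x2c2 blk=44 s=4: L1-HIT | VC [63, 45]
  [8] addr=0xfd blk=15 s=7: MISS | VC [63, 45, 39]
  [9] addr=0x177 blk=23 s=7: MISS | VC [63, 45, 39, 15]
  [10] addr=0xf2 blk=15 s=7: VC-HIT | VC [63, 45, 39, 23]
  [11] addr=0xc1 blk=12 s=4: MISS | VC [63, 45, 39, 23, 44]
  [12] addr=0x146 blk=20 s=4: MISS | VC [45, 39, 23, 44, 12]
  [13] addr=0xc3 blk=12 s=4: VC-HIT | VC [45, 39, 23, 44, 20]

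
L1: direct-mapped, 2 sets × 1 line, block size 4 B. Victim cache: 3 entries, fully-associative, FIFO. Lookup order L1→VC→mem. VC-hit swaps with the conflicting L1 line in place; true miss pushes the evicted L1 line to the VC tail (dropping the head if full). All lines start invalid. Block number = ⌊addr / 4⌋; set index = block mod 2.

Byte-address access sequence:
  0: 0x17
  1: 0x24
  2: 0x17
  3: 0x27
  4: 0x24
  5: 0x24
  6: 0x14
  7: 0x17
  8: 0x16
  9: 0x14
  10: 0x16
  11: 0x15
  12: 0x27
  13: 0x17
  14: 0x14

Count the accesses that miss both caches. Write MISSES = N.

MISSES = 2

  [0] addr=0x17 blk=5 s=1: MISS | VC []
  [1] addr=0x24 blk=9 s=1: MISS | VC [5]
  [2] addr=0x17 blk=5 s=1: VC-HIT | VC [9]
  [3] addr=0x27 blk=9 s=1: VC-HIT | VC [5]
  [4] addr=0x24 blk=9 s=1: L1-HIT | VC [5]
  [5] addr=0x24 blk=9 s=1: L1-HIT | VC [5]
  [6] addr=0x14 blk=5 s=1: VC-HIT | VC [9]
  [7] addr=0x17 blk=5 s=1: L1-HIT | VC [9]
  [8] addr=0x16 blk=5 s=1: L1-HIT | VC [9]
  [9] addr=0x14 blk=5 s=1: L1-HIT | VC [9]
  [10] addr=0x16 blk=5 s=1: L1-HIT | VC [9]
  [11] addr=0x15 blk=5 s=1: L1-HIT | VC [9]
  [12] addr=0x27 blk=9 s=1: VC-HIT | VC [5]
  [13] addr=0x17 blk=5 s=1: VC-HIT | VC [9]
  [14] addr=0x14 blk=5 s=1: L1-HIT | VC [9]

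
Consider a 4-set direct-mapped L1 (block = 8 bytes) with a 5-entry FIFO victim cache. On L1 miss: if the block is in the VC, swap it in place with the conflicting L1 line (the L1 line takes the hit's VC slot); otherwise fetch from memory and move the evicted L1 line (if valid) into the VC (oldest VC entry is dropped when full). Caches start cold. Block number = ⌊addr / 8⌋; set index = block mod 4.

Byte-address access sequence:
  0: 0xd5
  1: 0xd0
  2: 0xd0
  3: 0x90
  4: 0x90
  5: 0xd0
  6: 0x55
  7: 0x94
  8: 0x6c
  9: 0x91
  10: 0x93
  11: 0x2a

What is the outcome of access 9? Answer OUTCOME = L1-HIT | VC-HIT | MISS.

OUTCOME = L1-HIT

  [0] addr=0xd5 blk=26 s=2: MISS | VC []
  [1] addr=0xd0 blk=26 s=2: L1-HIT | VC []
  [2] addr=0xd0 blk=26 s=2: L1-HIT | VC []
  [3] addr=0x90 blk=18 s=2: MISS | VC [26]
  [4] addr=0x90 blk=18 s=2: L1-HIT | VC [26]
  [5] addr=0xd0 blk=26 s=2: VC-HIT | VC [18]
  [6] addr=0x55 blk=10 s=2: MISS | VC [18, 26]
  [7] addr=0x94 blk=18 s=2: VC-HIT | VC [10, 26]
  [8] addr=0x6c blk=13 s=1: MISS | VC [10, 26]
  [9] addr=0x91 blk=18 s=2: L1-HIT | VC [10, 26]
  [10] addr=0x93 blk=18 s=2: L1-HIT | VC [10, 26]
  [11] addr=0x2a blk=5 s=1: MISS | VC [10, 26, 13]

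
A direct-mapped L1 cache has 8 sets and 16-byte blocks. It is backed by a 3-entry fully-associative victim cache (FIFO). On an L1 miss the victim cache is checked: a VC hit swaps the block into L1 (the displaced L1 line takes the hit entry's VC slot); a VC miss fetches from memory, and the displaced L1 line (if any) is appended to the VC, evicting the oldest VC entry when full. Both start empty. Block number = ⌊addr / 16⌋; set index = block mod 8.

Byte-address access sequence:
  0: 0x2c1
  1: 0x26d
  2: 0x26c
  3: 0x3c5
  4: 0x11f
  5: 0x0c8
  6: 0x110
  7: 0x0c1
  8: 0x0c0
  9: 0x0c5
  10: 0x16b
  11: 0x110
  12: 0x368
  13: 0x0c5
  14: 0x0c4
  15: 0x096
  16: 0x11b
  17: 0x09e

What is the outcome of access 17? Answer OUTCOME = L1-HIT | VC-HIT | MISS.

OUTCOME = VC-HIT

#0 0x2c1→b44/s4 MISS; vc=[]
#1 0x26d→b38/s6 MISS; vc=[]
#2 0x26c→b38/s6 L1-HIT; vc=[]
#3 0x3c5→b60/s4 MISS; vc=[44]
#4 0x11f→b17/s1 MISS; vc=[44]
#5 0xc8→b12/s4 MISS; vc=[44,60]
#6 0x110→b17/s1 L1-HIT; vc=[44,60]
#7 0xc1→b12/s4 L1-HIT; vc=[44,60]
#8 0xc0→b12/s4 L1-HIT; vc=[44,60]
#9 0xc5→b12/s4 L1-HIT; vc=[44,60]
#10 0x16b→b22/s6 MISS; vc=[44,60,38]
#11 0x110→b17/s1 L1-HIT; vc=[44,60,38]
#12 0x368→b54/s6 MISS; vc=[60,38,22]
#13 0xc5→b12/s4 L1-HIT; vc=[60,38,22]
#14 0xc4→b12/s4 L1-HIT; vc=[60,38,22]
#15 0x96→b9/s1 MISS; vc=[38,22,17]
#16 0x11b→b17/s1 VC-HIT; vc=[38,22,9]
#17 0x9e→b9/s1 VC-HIT; vc=[38,22,17]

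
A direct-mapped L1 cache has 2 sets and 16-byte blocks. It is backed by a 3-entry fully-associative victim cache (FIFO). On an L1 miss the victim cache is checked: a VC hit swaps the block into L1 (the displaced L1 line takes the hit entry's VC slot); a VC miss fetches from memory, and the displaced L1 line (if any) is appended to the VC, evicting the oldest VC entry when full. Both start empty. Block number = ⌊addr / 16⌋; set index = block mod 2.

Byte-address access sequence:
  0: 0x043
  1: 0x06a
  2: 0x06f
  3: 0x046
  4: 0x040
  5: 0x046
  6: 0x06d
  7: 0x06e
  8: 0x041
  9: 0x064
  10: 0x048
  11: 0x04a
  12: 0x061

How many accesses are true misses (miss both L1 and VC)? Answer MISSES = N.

  [0] addr=0x43 blk=4 s=0: MISS | VC []
  [1] addr=0x6a blk=6 s=0: MISS | VC [4]
  [2] addr=0x6f blk=6 s=0: L1-HIT | VC [4]
  [3] addr=0x46 blk=4 s=0: VC-HIT | VC [6]
  [4] addr=0x40 blk=4 s=0: L1-HIT | VC [6]
  [5] addr=0x46 blk=4 s=0: L1-HIT | VC [6]
  [6] addr=0x6d blk=6 s=0: VC-HIT | VC [4]
  [7] addr=0x6e blk=6 s=0: L1-HIT | VC [4]
  [8] addr=0x41 blk=4 s=0: VC-HIT | VC [6]
  [9] addr=0x64 blk=6 s=0: VC-HIT | VC [4]
  [10] addr=0x48 blk=4 s=0: VC-HIT | VC [6]
  [11] addr=0x4a blk=4 s=0: L1-HIT | VC [6]
  [12] addr=0x61 blk=6 s=0: VC-HIT | VC [4]

MISSES = 2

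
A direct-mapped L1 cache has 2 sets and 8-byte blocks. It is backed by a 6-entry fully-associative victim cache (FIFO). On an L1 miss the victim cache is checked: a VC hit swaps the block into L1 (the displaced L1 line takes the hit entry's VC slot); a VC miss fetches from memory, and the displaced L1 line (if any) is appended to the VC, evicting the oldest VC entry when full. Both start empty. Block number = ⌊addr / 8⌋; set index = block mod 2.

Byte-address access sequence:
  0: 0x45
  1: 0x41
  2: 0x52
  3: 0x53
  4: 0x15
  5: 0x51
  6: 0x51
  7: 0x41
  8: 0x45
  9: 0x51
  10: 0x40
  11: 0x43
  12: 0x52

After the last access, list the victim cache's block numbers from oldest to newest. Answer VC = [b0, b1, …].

VC = [8, 2]

#0 0x45→b8/s0 MISS; vc=[]
#1 0x41→b8/s0 L1-HIT; vc=[]
#2 0x52→b10/s0 MISS; vc=[8]
#3 0x53→b10/s0 L1-HIT; vc=[8]
#4 0x15→b2/s0 MISS; vc=[8,10]
#5 0x51→b10/s0 VC-HIT; vc=[8,2]
#6 0x51→b10/s0 L1-HIT; vc=[8,2]
#7 0x41→b8/s0 VC-HIT; vc=[10,2]
#8 0x45→b8/s0 L1-HIT; vc=[10,2]
#9 0x51→b10/s0 VC-HIT; vc=[8,2]
#10 0x40→b8/s0 VC-HIT; vc=[10,2]
#11 0x43→b8/s0 L1-HIT; vc=[10,2]
#12 0x52→b10/s0 VC-HIT; vc=[8,2]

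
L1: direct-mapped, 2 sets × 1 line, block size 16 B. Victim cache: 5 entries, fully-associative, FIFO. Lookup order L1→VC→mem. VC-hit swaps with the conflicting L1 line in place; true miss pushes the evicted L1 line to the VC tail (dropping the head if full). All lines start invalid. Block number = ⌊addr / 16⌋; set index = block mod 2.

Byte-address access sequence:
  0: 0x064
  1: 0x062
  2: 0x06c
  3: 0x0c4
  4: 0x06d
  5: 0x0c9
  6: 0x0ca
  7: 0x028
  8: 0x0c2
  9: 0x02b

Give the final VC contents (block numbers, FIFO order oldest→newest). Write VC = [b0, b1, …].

  [0] addr=0x64 blk=6 s=0: MISS | VC []
  [1] addr=0x62 blk=6 s=0: L1-HIT | VC []
  [2] addr=0x6c blk=6 s=0: L1-HIT | VC []
  [3] addr=0xc4 blk=12 s=0: MISS | VC [6]
  [4] addr=0x6d blk=6 s=0: VC-HIT | VC [12]
  [5] addr=0xc9 blk=12 s=0: VC-HIT | VC [6]
  [6] addr=0xca blk=12 s=0: L1-HIT | VC [6]
  [7] addr=0x28 blk=2 s=0: MISS | VC [6, 12]
  [8] addr=0xc2 blk=12 s=0: VC-HIT | VC [6, 2]
  [9] addr=0x2b blk=2 s=0: VC-HIT | VC [6, 12]

VC = [6, 12]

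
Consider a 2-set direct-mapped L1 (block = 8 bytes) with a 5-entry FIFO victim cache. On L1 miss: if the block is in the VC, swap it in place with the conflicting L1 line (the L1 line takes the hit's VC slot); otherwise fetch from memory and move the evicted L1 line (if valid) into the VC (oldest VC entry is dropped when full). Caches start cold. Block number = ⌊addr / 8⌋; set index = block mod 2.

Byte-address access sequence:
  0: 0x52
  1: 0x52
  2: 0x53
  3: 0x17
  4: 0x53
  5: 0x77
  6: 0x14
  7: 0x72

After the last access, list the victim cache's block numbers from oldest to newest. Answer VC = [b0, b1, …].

VC = [2, 10]

  [0] addr=0x52 blk=10 s=0: MISS | VC []
  [1] addr=0x52 blk=10 s=0: L1-HIT | VC []
  [2] addr=0x53 blk=10 s=0: L1-HIT | VC []
  [3] addr=0x17 blk=2 s=0: MISS | VC [10]
  [4] addr=0x53 blk=10 s=0: VC-HIT | VC [2]
  [5] addr=0x77 blk=14 s=0: MISS | VC [2, 10]
  [6] addr=0x14 blk=2 s=0: VC-HIT | VC [14, 10]
  [7] addr=0x72 blk=14 s=0: VC-HIT | VC [2, 10]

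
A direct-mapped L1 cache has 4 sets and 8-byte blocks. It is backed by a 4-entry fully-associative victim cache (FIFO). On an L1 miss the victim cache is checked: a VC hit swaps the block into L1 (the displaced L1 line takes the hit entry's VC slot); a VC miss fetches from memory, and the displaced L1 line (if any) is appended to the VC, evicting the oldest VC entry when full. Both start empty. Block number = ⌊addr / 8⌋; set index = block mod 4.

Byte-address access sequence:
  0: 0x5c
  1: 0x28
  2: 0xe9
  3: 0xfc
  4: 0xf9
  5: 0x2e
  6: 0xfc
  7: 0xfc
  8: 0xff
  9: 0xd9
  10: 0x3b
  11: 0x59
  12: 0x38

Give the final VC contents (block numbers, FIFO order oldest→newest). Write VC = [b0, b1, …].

  [0] addr=0x5c blk=11 s=3: MISS | VC []
  [1] addr=0x28 blk=5 s=1: MISS | VC []
  [2] addr=0xe9 blk=29 s=1: MISS | VC [5]
  [3] addr=0xfc blk=31 s=3: MISS | VC [5, 11]
  [4] addr=0xf9 blk=31 s=3: L1-HIT | VC [5, 11]
  [5] addr=0x2e blk=5 s=1: VC-HIT | VC [29, 11]
  [6] addr=0xfc blk=31 s=3: L1-HIT | VC [29, 11]
  [7] addr=0xfc blk=31 s=3: L1-HIT | VC [29, 11]
  [8] addr=0xff blk=31 s=3: L1-HIT | VC [29, 11]
  [9] addr=0xd9 blk=27 s=3: MISS | VC [29, 11, 31]
  [10] addr=0x3b blk=7 s=3: MISS | VC [29, 11, 31, 27]
  [11] addr=0x59 blk=11 s=3: VC-HIT | VC [29, 7, 31, 27]
  [12] addr=0x38 blk=7 s=3: VC-HIT | VC [29, 11, 31, 27]

VC = [29, 11, 31, 27]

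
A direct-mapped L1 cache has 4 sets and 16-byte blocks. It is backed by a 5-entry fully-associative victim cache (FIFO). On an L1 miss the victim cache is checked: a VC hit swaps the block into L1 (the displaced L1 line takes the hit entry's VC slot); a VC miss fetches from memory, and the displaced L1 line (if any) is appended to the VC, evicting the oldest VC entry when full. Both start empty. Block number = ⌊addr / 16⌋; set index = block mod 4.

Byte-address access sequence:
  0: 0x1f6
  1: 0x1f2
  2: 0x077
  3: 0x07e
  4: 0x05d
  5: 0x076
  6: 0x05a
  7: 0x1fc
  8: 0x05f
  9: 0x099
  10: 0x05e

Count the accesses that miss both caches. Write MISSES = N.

#0 0x1f6→b31/s3 MISS; vc=[]
#1 0x1f2→b31/s3 L1-HIT; vc=[]
#2 0x77→b7/s3 MISS; vc=[31]
#3 0x7e→b7/s3 L1-HIT; vc=[31]
#4 0x5d→b5/s1 MISS; vc=[31]
#5 0x76→b7/s3 L1-HIT; vc=[31]
#6 0x5a→b5/s1 L1-HIT; vc=[31]
#7 0x1fc→b31/s3 VC-HIT; vc=[7]
#8 0x5f→b5/s1 L1-HIT; vc=[7]
#9 0x99→b9/s1 MISS; vc=[7,5]
#10 0x5e→b5/s1 VC-HIT; vc=[7,9]

MISSES = 4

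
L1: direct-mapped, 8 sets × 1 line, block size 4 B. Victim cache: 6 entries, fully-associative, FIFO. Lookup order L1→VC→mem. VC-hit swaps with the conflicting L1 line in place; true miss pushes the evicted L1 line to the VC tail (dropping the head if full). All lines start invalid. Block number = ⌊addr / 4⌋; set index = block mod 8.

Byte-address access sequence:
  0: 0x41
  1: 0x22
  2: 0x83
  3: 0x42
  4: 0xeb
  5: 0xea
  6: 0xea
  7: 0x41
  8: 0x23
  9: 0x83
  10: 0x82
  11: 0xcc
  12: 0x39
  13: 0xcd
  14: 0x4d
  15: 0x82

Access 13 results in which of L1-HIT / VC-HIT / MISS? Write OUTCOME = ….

0: 0x41 (blk 16, set 0) → MISS  vc=[]
1: 0x22 (blk 8, set 0) → MISS  vc=[16]
2: 0x83 (blk 32, set 0) → MISS  vc=[16, 8]
3: 0x42 (blk 16, set 0) → VC-HIT  vc=[32, 8]
4: 0xeb (blk 58, set 2) → MISS  vc=[32, 8]
5: 0xea (blk 58, set 2) → L1-HIT  vc=[32, 8]
6: 0xea (blk 58, set 2) → L1-HIT  vc=[32, 8]
7: 0x41 (blk 16, set 0) → L1-HIT  vc=[32, 8]
8: 0x23 (blk 8, set 0) → VC-HIT  vc=[32, 16]
9: 0x83 (blk 32, set 0) → VC-HIT  vc=[8, 16]
10: 0x82 (blk 32, set 0) → L1-HIT  vc=[8, 16]
11: 0xcc (blk 51, set 3) → MISS  vc=[8, 16]
12: 0x39 (blk 14, set 6) → MISS  vc=[8, 16]
13: 0xcd (blk 51, set 3) → L1-HIT  vc=[8, 16]
14: 0x4d (blk 19, set 3) → MISS  vc=[8, 16, 51]
15: 0x82 (blk 32, set 0) → L1-HIT  vc=[8, 16, 51]

OUTCOME = L1-HIT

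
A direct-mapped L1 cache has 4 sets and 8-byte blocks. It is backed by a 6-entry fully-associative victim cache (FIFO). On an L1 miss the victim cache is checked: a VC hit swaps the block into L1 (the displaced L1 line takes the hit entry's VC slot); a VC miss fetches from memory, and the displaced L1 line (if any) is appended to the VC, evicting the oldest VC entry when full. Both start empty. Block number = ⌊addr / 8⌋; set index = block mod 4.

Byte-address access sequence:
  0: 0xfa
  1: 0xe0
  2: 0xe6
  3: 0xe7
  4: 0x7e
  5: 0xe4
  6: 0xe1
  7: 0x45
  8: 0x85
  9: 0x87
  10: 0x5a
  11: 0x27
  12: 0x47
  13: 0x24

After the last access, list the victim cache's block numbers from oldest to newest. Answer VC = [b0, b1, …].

VC = [31, 28, 8, 15, 16]

  [0] addr=0xfa blk=31 s=3: MISS | VC []
  [1] addr=0xe0 blk=28 s=0: MISS | VC []
  [2] addr=0xe6 blk=28 s=0: L1-HIT | VC []
  [3] addr=0xe7 blk=28 s=0: L1-HIT | VC []
  [4] addr=0x7e blk=15 s=3: MISS | VC [31]
  [5] addr=0xe4 blk=28 s=0: L1-HIT | VC [31]
  [6] addr=0xe1 blk=28 s=0: L1-HIT | VC [31]
  [7] addr=0x45 blk=8 s=0: MISS | VC [31, 28]
  [8] addr=0x85 blk=16 s=0: MISS | VC [31, 28, 8]
  [9] addr=0x87 blk=16 s=0: L1-HIT | VC [31, 28, 8]
  [10] addr=0x5a blk=11 s=3: MISS | VC [31, 28, 8, 15]
  [11] addr=0x27 blk=4 s=0: MISS | VC [31, 28, 8, 15, 16]
  [12] addr=0x47 blk=8 s=0: VC-HIT | VC [31, 28, 4, 15, 16]
  [13] addr=0x24 blk=4 s=0: VC-HIT | VC [31, 28, 8, 15, 16]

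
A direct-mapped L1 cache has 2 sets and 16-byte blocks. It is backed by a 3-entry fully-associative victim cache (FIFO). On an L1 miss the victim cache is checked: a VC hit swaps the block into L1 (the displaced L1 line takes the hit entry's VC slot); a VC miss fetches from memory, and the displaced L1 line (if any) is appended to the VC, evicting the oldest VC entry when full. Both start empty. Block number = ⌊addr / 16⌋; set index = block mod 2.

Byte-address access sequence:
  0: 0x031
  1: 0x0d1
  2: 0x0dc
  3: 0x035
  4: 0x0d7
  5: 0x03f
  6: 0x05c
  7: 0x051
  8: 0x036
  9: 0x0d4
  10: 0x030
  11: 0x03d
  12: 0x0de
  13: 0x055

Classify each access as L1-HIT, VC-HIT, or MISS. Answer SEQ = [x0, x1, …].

0: 0x31 (blk 3, set 1) → MISS  vc=[]
1: 0xd1 (blk 13, set 1) → MISS  vc=[3]
2: 0xdc (blk 13, set 1) → L1-HIT  vc=[3]
3: 0x35 (blk 3, set 1) → VC-HIT  vc=[13]
4: 0xd7 (blk 13, set 1) → VC-HIT  vc=[3]
5: 0x3f (blk 3, set 1) → VC-HIT  vc=[13]
6: 0x5c (blk 5, set 1) → MISS  vc=[13, 3]
7: 0x51 (blk 5, set 1) → L1-HIT  vc=[13, 3]
8: 0x36 (blk 3, set 1) → VC-HIT  vc=[13, 5]
9: 0xd4 (blk 13, set 1) → VC-HIT  vc=[3, 5]
10: 0x30 (blk 3, set 1) → VC-HIT  vc=[13, 5]
11: 0x3d (blk 3, set 1) → L1-HIT  vc=[13, 5]
12: 0xde (blk 13, set 1) → VC-HIT  vc=[3, 5]
13: 0x55 (blk 5, set 1) → VC-HIT  vc=[3, 13]

SEQ = [MISS, MISS, L1-HIT, VC-HIT, VC-HIT, VC-HIT, MISS, L1-HIT, VC-HIT, VC-HIT, VC-HIT, L1-HIT, VC-HIT, VC-HIT]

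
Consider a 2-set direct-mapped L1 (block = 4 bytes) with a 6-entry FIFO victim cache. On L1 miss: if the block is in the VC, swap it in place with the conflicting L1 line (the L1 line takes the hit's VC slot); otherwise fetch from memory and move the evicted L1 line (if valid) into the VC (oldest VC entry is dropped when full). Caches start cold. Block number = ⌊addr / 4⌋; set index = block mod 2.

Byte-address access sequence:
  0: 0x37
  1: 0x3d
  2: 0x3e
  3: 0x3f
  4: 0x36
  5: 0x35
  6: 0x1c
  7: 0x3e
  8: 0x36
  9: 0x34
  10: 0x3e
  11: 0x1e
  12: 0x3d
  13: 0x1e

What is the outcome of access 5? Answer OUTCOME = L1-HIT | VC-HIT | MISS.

OUTCOME = L1-HIT

#0 0x37→b13/s1 MISS; vc=[]
#1 0x3d→b15/s1 MISS; vc=[13]
#2 0x3e→b15/s1 L1-HIT; vc=[13]
#3 0x3f→b15/s1 L1-HIT; vc=[13]
#4 0x36→b13/s1 VC-HIT; vc=[15]
#5 0x35→b13/s1 L1-HIT; vc=[15]
#6 0x1c→b7/s1 MISS; vc=[15,13]
#7 0x3e→b15/s1 VC-HIT; vc=[7,13]
#8 0x36→b13/s1 VC-HIT; vc=[7,15]
#9 0x34→b13/s1 L1-HIT; vc=[7,15]
#10 0x3e→b15/s1 VC-HIT; vc=[7,13]
#11 0x1e→b7/s1 VC-HIT; vc=[15,13]
#12 0x3d→b15/s1 VC-HIT; vc=[7,13]
#13 0x1e→b7/s1 VC-HIT; vc=[15,13]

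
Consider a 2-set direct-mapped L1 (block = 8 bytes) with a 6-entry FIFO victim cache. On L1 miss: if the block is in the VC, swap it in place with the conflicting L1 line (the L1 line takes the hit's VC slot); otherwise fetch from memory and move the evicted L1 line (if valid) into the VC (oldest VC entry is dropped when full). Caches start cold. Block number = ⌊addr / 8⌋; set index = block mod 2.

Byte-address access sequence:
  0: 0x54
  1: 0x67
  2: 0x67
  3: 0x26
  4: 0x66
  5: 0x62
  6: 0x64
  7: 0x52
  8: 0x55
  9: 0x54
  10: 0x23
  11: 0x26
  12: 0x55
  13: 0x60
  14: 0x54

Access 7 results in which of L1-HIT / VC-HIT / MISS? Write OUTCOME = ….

OUTCOME = VC-HIT

  [0] addr=0x54 blk=10 s=0: MISS | VC []
  [1] addr=0x67 blk=12 s=0: MISS | VC [10]
  [2] addr=0x67 blk=12 s=0: L1-HIT | VC [10]
  [3] addr=0x26 blk=4 s=0: MISS | VC [10, 12]
  [4] addr=0x66 blk=12 s=0: VC-HIT | VC [10, 4]
  [5] addr=0x62 blk=12 s=0: L1-HIT | VC [10, 4]
  [6] addr=0x64 blk=12 s=0: L1-HIT | VC [10, 4]
  [7] addr=0x52 blk=10 s=0: VC-HIT | VC [12, 4]
  [8] addr=0x55 blk=10 s=0: L1-HIT | VC [12, 4]
  [9] addr=0x54 blk=10 s=0: L1-HIT | VC [12, 4]
  [10] addr=0x23 blk=4 s=0: VC-HIT | VC [12, 10]
  [11] addr=0x26 blk=4 s=0: L1-HIT | VC [12, 10]
  [12] addr=0x55 blk=10 s=0: VC-HIT | VC [12, 4]
  [13] addr=0x60 blk=12 s=0: VC-HIT | VC [10, 4]
  [14] addr=0x54 blk=10 s=0: VC-HIT | VC [12, 4]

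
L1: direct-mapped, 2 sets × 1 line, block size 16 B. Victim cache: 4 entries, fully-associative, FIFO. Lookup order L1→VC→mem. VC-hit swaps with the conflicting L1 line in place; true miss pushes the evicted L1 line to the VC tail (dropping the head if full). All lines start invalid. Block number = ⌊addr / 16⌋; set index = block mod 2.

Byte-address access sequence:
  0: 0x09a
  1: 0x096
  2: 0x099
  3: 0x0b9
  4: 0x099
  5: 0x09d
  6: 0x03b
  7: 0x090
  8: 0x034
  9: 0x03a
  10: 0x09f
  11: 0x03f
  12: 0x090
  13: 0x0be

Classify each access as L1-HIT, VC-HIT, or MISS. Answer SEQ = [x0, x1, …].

  [0] addr=0x9a blk=9 s=1: MISS | VC []
  [1] addr=0x96 blk=9 s=1: L1-HIT | VC []
  [2] addr=0x99 blk=9 s=1: L1-HIT | VC []
  [3] addr=0xb9 blk=11 s=1: MISS | VC [9]
  [4] addr=0x99 blk=9 s=1: VC-HIT | VC [11]
  [5] addr=0x9d blk=9 s=1: L1-HIT | VC [11]
  [6] addr=0x3b blk=3 s=1: MISS | VC [11, 9]
  [7] addr=0x90 blk=9 s=1: VC-HIT | VC [11, 3]
  [8] addr=0x34 blk=3 s=1: VC-HIT | VC [11, 9]
  [9] addr=0x3a blk=3 s=1: L1-HIT | VC [11, 9]
  [10] addr=0x9f blk=9 s=1: VC-HIT | VC [11, 3]
  [11] addr=0x3f blk=3 s=1: VC-HIT | VC [11, 9]
  [12] addr=0x90 blk=9 s=1: VC-HIT | VC [11, 3]
  [13] addr=0xbe blk=11 s=1: VC-HIT | VC [9, 3]

SEQ = [MISS, L1-HIT, L1-HIT, MISS, VC-HIT, L1-HIT, MISS, VC-HIT, VC-HIT, L1-HIT, VC-HIT, VC-HIT, VC-HIT, VC-HIT]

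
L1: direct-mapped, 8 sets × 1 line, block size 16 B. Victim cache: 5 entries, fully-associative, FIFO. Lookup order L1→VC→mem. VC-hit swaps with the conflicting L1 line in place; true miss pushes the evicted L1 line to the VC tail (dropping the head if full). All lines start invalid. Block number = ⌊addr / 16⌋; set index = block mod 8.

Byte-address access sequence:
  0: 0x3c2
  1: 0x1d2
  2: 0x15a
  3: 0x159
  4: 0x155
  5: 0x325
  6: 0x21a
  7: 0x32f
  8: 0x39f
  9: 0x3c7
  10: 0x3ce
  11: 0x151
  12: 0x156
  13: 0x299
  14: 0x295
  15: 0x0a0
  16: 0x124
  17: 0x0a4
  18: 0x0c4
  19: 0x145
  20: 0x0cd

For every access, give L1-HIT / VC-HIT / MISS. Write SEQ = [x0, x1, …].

SEQ = [MISS, MISS, MISS, L1-HIT, L1-HIT, MISS, MISS, L1-HIT, MISS, L1-HIT, L1-HIT, L1-HIT, L1-HIT, MISS, L1-HIT, MISS, MISS, VC-HIT, MISS, MISS, VC-HIT]

#0 0x3c2→b60/s4 MISS; vc=[]
#1 0x1d2→b29/s5 MISS; vc=[]
#2 0x15a→b21/s5 MISS; vc=[29]
#3 0x159→b21/s5 L1-HIT; vc=[29]
#4 0x155→b21/s5 L1-HIT; vc=[29]
#5 0x325→b50/s2 MISS; vc=[29]
#6 0x21a→b33/s1 MISS; vc=[29]
#7 0x32f→b50/s2 L1-HIT; vc=[29]
#8 0x39f→b57/s1 MISS; vc=[29,33]
#9 0x3c7→b60/s4 L1-HIT; vc=[29,33]
#10 0x3ce→b60/s4 L1-HIT; vc=[29,33]
#11 0x151→b21/s5 L1-HIT; vc=[29,33]
#12 0x156→b21/s5 L1-HIT; vc=[29,33]
#13 0x299→b41/s1 MISS; vc=[29,33,57]
#14 0x295→b41/s1 L1-HIT; vc=[29,33,57]
#15 0xa0→b10/s2 MISS; vc=[29,33,57,50]
#16 0x124→b18/s2 MISS; vc=[29,33,57,50,10]
#17 0xa4→b10/s2 VC-HIT; vc=[29,33,57,50,18]
#18 0xc4→b12/s4 MISS; vc=[33,57,50,18,60]
#19 0x145→b20/s4 MISS; vc=[57,50,18,60,12]
#20 0xcd→b12/s4 VC-HIT; vc=[57,50,18,60,20]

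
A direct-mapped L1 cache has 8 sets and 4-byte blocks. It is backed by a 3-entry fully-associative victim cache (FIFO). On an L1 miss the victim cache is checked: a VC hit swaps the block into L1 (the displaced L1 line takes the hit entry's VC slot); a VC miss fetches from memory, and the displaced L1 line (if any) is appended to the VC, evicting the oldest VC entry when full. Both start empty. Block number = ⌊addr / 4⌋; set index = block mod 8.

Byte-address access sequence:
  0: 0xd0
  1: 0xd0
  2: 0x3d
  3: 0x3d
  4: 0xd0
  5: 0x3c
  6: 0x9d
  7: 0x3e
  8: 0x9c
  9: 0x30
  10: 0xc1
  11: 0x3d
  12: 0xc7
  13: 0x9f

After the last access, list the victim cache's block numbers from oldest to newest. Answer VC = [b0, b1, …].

#0 0xd0→b52/s4 MISS; vc=[]
#1 0xd0→b52/s4 L1-HIT; vc=[]
#2 0x3d→b15/s7 MISS; vc=[]
#3 0x3d→b15/s7 L1-HIT; vc=[]
#4 0xd0→b52/s4 L1-HIT; vc=[]
#5 0x3c→b15/s7 L1-HIT; vc=[]
#6 0x9d→b39/s7 MISS; vc=[15]
#7 0x3e→b15/s7 VC-HIT; vc=[39]
#8 0x9c→b39/s7 VC-HIT; vc=[15]
#9 0x30→b12/s4 MISS; vc=[15,52]
#10 0xc1→b48/s0 MISS; vc=[15,52]
#11 0x3d→b15/s7 VC-HIT; vc=[39,52]
#12 0xc7→b49/s1 MISS; vc=[39,52]
#13 0x9f→b39/s7 VC-HIT; vc=[15,52]

VC = [15, 52]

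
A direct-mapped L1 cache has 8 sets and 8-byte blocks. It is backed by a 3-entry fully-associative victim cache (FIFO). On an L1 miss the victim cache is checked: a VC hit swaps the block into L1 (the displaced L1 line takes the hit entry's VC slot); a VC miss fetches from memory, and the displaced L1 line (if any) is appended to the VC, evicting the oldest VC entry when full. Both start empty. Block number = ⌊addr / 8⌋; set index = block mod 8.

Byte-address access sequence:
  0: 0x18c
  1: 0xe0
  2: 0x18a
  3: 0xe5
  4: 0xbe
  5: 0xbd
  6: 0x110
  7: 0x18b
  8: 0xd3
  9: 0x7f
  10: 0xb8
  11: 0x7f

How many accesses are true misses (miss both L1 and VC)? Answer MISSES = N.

#0 0x18c→b49/s1 MISS; vc=[]
#1 0xe0→b28/s4 MISS; vc=[]
#2 0x18a→b49/s1 L1-HIT; vc=[]
#3 0xe5→b28/s4 L1-HIT; vc=[]
#4 0xbe→b23/s7 MISS; vc=[]
#5 0xbd→b23/s7 L1-HIT; vc=[]
#6 0x110→b34/s2 MISS; vc=[]
#7 0x18b→b49/s1 L1-HIT; vc=[]
#8 0xd3→b26/s2 MISS; vc=[34]
#9 0x7f→b15/s7 MISS; vc=[34,23]
#10 0xb8→b23/s7 VC-HIT; vc=[34,15]
#11 0x7f→b15/s7 VC-HIT; vc=[34,23]

MISSES = 6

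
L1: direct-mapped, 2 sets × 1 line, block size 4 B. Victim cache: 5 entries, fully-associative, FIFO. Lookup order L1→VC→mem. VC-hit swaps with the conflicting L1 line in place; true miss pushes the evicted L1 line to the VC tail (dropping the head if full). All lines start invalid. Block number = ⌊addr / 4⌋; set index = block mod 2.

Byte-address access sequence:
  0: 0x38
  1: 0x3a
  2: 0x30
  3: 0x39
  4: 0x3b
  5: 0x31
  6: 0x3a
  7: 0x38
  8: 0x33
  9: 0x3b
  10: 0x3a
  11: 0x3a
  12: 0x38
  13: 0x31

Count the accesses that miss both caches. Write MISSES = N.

#0 0x38→b14/s0 MISS; vc=[]
#1 0x3a→b14/s0 L1-HIT; vc=[]
#2 0x30→b12/s0 MISS; vc=[14]
#3 0x39→b14/s0 VC-HIT; vc=[12]
#4 0x3b→b14/s0 L1-HIT; vc=[12]
#5 0x31→b12/s0 VC-HIT; vc=[14]
#6 0x3a→b14/s0 VC-HIT; vc=[12]
#7 0x38→b14/s0 L1-HIT; vc=[12]
#8 0x33→b12/s0 VC-HIT; vc=[14]
#9 0x3b→b14/s0 VC-HIT; vc=[12]
#10 0x3a→b14/s0 L1-HIT; vc=[12]
#11 0x3a→b14/s0 L1-HIT; vc=[12]
#12 0x38→b14/s0 L1-HIT; vc=[12]
#13 0x31→b12/s0 VC-HIT; vc=[14]

MISSES = 2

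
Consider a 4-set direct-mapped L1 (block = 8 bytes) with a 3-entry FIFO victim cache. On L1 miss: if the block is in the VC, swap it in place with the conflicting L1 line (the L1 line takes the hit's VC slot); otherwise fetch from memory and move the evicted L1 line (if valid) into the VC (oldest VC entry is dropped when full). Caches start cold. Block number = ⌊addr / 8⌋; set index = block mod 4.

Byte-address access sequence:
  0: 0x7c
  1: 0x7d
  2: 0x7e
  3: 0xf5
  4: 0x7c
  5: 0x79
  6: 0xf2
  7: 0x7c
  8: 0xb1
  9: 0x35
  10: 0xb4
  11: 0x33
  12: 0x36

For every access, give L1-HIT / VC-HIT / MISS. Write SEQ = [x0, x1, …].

SEQ = [MISS, L1-HIT, L1-HIT, MISS, L1-HIT, L1-HIT, L1-HIT, L1-HIT, MISS, MISS, VC-HIT, VC-HIT, L1-HIT]

  [0] addr=0x7c blk=15 s=3: MISS | VC []
  [1] addr=0x7d blk=15 s=3: L1-HIT | VC []
  [2] addr=0x7e blk=15 s=3: L1-HIT | VC []
  [3] addr=0xf5 blk=30 s=2: MISS | VC []
  [4] addr=0x7c blk=15 s=3: L1-HIT | VC []
  [5] addr=0x79 blk=15 s=3: L1-HIT | VC []
  [6] addr=0xf2 blk=30 s=2: L1-HIT | VC []
  [7] addr=0x7c blk=15 s=3: L1-HIT | VC []
  [8] addr=0xb1 blk=22 s=2: MISS | VC [30]
  [9] addr=0x35 blk=6 s=2: MISS | VC [30, 22]
  [10] addr=0xb4 blk=22 s=2: VC-HIT | VC [30, 6]
  [11] addr=0x33 blk=6 s=2: VC-HIT | VC [30, 22]
  [12] addr=0x36 blk=6 s=2: L1-HIT | VC [30, 22]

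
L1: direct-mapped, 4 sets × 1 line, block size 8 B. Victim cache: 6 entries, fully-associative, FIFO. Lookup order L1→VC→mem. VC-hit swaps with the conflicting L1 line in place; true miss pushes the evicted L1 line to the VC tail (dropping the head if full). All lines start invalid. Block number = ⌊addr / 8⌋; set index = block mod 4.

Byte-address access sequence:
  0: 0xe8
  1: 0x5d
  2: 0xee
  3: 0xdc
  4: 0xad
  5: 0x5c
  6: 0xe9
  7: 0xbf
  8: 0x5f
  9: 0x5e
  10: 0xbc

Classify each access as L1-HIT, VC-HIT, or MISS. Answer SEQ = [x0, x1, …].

0: 0xe8 (blk 29, set 1) → MISS  vc=[]
1: 0x5d (blk 11, set 3) → MISS  vc=[]
2: 0xee (blk 29, set 1) → L1-HIT  vc=[]
3: 0xdc (blk 27, set 3) → MISS  vc=[11]
4: 0xad (blk 21, set 1) → MISS  vc=[11, 29]
5: 0x5c (blk 11, set 3) → VC-HIT  vc=[27, 29]
6: 0xe9 (blk 29, set 1) → VC-HIT  vc=[27, 21]
7: 0xbf (blk 23, set 3) → MISS  vc=[27, 21, 11]
8: 0x5f (blk 11, set 3) → VC-HIT  vc=[27, 21, 23]
9: 0x5e (blk 11, set 3) → L1-HIT  vc=[27, 21, 23]
10: 0xbc (blk 23, set 3) → VC-HIT  vc=[27, 21, 11]

SEQ = [MISS, MISS, L1-HIT, MISS, MISS, VC-HIT, VC-HIT, MISS, VC-HIT, L1-HIT, VC-HIT]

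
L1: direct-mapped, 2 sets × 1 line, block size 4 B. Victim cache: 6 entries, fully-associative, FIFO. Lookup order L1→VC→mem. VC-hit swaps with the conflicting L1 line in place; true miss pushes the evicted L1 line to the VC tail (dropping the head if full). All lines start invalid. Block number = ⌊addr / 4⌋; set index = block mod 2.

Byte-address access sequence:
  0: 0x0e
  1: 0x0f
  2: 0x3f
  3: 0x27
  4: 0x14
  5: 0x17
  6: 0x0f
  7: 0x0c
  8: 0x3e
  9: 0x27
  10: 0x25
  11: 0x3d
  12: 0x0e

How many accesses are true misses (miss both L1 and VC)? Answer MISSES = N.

#0 0xe→b3/s1 MISS; vc=[]
#1 0xf→b3/s1 L1-HIT; vc=[]
#2 0x3f→b15/s1 MISS; vc=[3]
#3 0x27→b9/s1 MISS; vc=[3,15]
#4 0x14→b5/s1 MISS; vc=[3,15,9]
#5 0x17→b5/s1 L1-HIT; vc=[3,15,9]
#6 0xf→b3/s1 VC-HIT; vc=[5,15,9]
#7 0xc→b3/s1 L1-HIT; vc=[5,15,9]
#8 0x3e→b15/s1 VC-HIT; vc=[5,3,9]
#9 0x27→b9/s1 VC-HIT; vc=[5,3,15]
#10 0x25→b9/s1 L1-HIT; vc=[5,3,15]
#11 0x3d→b15/s1 VC-HIT; vc=[5,3,9]
#12 0xe→b3/s1 VC-HIT; vc=[5,15,9]

MISSES = 4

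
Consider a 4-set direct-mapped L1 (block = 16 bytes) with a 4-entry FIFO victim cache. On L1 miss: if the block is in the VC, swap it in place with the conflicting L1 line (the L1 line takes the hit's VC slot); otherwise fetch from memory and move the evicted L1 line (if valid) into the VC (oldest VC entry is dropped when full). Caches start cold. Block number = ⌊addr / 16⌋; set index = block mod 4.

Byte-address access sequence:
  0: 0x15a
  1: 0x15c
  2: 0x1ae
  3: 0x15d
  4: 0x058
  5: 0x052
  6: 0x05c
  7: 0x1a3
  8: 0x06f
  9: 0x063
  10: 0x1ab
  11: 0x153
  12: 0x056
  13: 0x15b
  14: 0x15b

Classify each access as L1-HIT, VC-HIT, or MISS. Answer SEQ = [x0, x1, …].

#0 0x15a→b21/s1 MISS; vc=[]
#1 0x15c→b21/s1 L1-HIT; vc=[]
#2 0x1ae→b26/s2 MISS; vc=[]
#3 0x15d→b21/s1 L1-HIT; vc=[]
#4 0x58→b5/s1 MISS; vc=[21]
#5 0x52→b5/s1 L1-HIT; vc=[21]
#6 0x5c→b5/s1 L1-HIT; vc=[21]
#7 0x1a3→b26/s2 L1-HIT; vc=[21]
#8 0x6f→b6/s2 MISS; vc=[21,26]
#9 0x63→b6/s2 L1-HIT; vc=[21,26]
#10 0x1ab→b26/s2 VC-HIT; vc=[21,6]
#11 0x153→b21/s1 VC-HIT; vc=[5,6]
#12 0x56→b5/s1 VC-HIT; vc=[21,6]
#13 0x15b→b21/s1 VC-HIT; vc=[5,6]
#14 0x15b→b21/s1 L1-HIT; vc=[5,6]

SEQ = [MISS, L1-HIT, MISS, L1-HIT, MISS, L1-HIT, L1-HIT, L1-HIT, MISS, L1-HIT, VC-HIT, VC-HIT, VC-HIT, VC-HIT, L1-HIT]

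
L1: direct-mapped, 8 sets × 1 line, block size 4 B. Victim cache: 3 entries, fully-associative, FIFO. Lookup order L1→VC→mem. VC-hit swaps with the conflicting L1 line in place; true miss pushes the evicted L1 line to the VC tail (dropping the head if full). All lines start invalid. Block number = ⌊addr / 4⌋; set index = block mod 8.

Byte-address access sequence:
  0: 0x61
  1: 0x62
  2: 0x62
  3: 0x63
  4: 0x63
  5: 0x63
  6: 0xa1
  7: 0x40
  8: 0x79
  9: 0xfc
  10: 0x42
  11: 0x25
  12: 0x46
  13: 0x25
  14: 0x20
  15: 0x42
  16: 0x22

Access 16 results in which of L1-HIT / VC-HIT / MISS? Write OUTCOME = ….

OUTCOME = VC-HIT

#0 0x61→b24/s0 MISS; vc=[]
#1 0x62→b24/s0 L1-HIT; vc=[]
#2 0x62→b24/s0 L1-HIT; vc=[]
#3 0x63→b24/s0 L1-HIT; vc=[]
#4 0x63→b24/s0 L1-HIT; vc=[]
#5 0x63→b24/s0 L1-HIT; vc=[]
#6 0xa1→b40/s0 MISS; vc=[24]
#7 0x40→b16/s0 MISS; vc=[24,40]
#8 0x79→b30/s6 MISS; vc=[24,40]
#9 0xfc→b63/s7 MISS; vc=[24,40]
#10 0x42→b16/s0 L1-HIT; vc=[24,40]
#11 0x25→b9/s1 MISS; vc=[24,40]
#12 0x46→b17/s1 MISS; vc=[24,40,9]
#13 0x25→b9/s1 VC-HIT; vc=[24,40,17]
#14 0x20→b8/s0 MISS; vc=[40,17,16]
#15 0x42→b16/s0 VC-HIT; vc=[40,17,8]
#16 0x22→b8/s0 VC-HIT; vc=[40,17,16]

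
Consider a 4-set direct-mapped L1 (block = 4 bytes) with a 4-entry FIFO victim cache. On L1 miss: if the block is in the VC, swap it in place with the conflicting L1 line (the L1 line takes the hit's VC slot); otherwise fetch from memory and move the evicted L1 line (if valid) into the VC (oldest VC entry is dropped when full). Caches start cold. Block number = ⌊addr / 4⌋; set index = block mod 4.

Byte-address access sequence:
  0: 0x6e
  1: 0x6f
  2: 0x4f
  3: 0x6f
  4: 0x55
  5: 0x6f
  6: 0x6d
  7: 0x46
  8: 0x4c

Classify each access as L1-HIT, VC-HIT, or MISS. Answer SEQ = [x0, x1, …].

SEQ = [MISS, L1-HIT, MISS, VC-HIT, MISS, L1-HIT, L1-HIT, MISS, VC-HIT]

#0 0x6e→b27/s3 MISS; vc=[]
#1 0x6f→b27/s3 L1-HIT; vc=[]
#2 0x4f→b19/s3 MISS; vc=[27]
#3 0x6f→b27/s3 VC-HIT; vc=[19]
#4 0x55→b21/s1 MISS; vc=[19]
#5 0x6f→b27/s3 L1-HIT; vc=[19]
#6 0x6d→b27/s3 L1-HIT; vc=[19]
#7 0x46→b17/s1 MISS; vc=[19,21]
#8 0x4c→b19/s3 VC-HIT; vc=[27,21]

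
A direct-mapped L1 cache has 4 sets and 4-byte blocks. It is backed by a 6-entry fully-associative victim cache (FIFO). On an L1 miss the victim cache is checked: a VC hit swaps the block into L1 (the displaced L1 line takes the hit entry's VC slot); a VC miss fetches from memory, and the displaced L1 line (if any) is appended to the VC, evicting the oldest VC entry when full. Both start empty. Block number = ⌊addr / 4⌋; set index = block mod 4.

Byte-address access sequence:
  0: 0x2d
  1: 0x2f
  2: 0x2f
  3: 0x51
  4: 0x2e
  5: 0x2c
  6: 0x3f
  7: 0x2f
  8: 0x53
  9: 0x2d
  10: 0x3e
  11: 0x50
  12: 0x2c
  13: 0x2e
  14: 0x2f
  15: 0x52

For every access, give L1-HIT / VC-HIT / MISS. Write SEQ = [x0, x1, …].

SEQ = [MISS, L1-HIT, L1-HIT, MISS, L1-HIT, L1-HIT, MISS, VC-HIT, L1-HIT, L1-HIT, VC-HIT, L1-HIT, VC-HIT, L1-HIT, L1-HIT, L1-HIT]

#0 0x2d→b11/s3 MISS; vc=[]
#1 0x2f→b11/s3 L1-HIT; vc=[]
#2 0x2f→b11/s3 L1-HIT; vc=[]
#3 0x51→b20/s0 MISS; vc=[]
#4 0x2e→b11/s3 L1-HIT; vc=[]
#5 0x2c→b11/s3 L1-HIT; vc=[]
#6 0x3f→b15/s3 MISS; vc=[11]
#7 0x2f→b11/s3 VC-HIT; vc=[15]
#8 0x53→b20/s0 L1-HIT; vc=[15]
#9 0x2d→b11/s3 L1-HIT; vc=[15]
#10 0x3e→b15/s3 VC-HIT; vc=[11]
#11 0x50→b20/s0 L1-HIT; vc=[11]
#12 0x2c→b11/s3 VC-HIT; vc=[15]
#13 0x2e→b11/s3 L1-HIT; vc=[15]
#14 0x2f→b11/s3 L1-HIT; vc=[15]
#15 0x52→b20/s0 L1-HIT; vc=[15]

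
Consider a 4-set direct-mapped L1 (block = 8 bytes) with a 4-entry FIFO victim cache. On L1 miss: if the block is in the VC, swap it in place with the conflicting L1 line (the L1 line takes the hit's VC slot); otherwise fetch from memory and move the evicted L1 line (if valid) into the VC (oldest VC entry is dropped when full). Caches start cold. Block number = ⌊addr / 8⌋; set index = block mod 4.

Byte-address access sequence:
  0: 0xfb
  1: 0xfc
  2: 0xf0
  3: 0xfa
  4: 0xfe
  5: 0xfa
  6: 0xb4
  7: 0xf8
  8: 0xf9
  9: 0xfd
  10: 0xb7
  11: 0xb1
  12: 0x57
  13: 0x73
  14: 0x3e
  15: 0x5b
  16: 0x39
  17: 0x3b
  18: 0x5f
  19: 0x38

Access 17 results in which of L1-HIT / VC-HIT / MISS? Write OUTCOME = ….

#0 0xfb→b31/s3 MISS; vc=[]
#1 0xfc→b31/s3 L1-HIT; vc=[]
#2 0xf0→b30/s2 MISS; vc=[]
#3 0xfa→b31/s3 L1-HIT; vc=[]
#4 0xfe→b31/s3 L1-HIT; vc=[]
#5 0xfa→b31/s3 L1-HIT; vc=[]
#6 0xb4→b22/s2 MISS; vc=[30]
#7 0xf8→b31/s3 L1-HIT; vc=[30]
#8 0xf9→b31/s3 L1-HIT; vc=[30]
#9 0xfd→b31/s3 L1-HIT; vc=[30]
#10 0xb7→b22/s2 L1-HIT; vc=[30]
#11 0xb1→b22/s2 L1-HIT; vc=[30]
#12 0x57→b10/s2 MISS; vc=[30,22]
#13 0x73→b14/s2 MISS; vc=[30,22,10]
#14 0x3e→b7/s3 MISS; vc=[30,22,10,31]
#15 0x5b→b11/s3 MISS; vc=[22,10,31,7]
#16 0x39→b7/s3 VC-HIT; vc=[22,10,31,11]
#17 0x3b→b7/s3 L1-HIT; vc=[22,10,31,11]
#18 0x5f→b11/s3 VC-HIT; vc=[22,10,31,7]
#19 0x38→b7/s3 VC-HIT; vc=[22,10,31,11]

OUTCOME = L1-HIT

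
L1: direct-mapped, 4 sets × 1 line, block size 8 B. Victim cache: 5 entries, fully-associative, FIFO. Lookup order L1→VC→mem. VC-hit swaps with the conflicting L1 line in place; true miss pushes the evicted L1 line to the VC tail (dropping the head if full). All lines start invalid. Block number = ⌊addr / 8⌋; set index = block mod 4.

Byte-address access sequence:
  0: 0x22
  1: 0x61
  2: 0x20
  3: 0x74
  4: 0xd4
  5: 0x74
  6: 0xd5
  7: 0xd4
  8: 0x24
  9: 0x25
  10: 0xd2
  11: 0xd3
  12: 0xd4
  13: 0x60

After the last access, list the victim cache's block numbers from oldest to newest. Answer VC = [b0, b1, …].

VC = [4, 14]

0: 0x22 (blk 4, set 0) → MISS  vc=[]
1: 0x61 (blk 12, set 0) → MISS  vc=[4]
2: 0x20 (blk 4, set 0) → VC-HIT  vc=[12]
3: 0x74 (blk 14, set 2) → MISS  vc=[12]
4: 0xd4 (blk 26, set 2) → MISS  vc=[12, 14]
5: 0x74 (blk 14, set 2) → VC-HIT  vc=[12, 26]
6: 0xd5 (blk 26, set 2) → VC-HIT  vc=[12, 14]
7: 0xd4 (blk 26, set 2) → L1-HIT  vc=[12, 14]
8: 0x24 (blk 4, set 0) → L1-HIT  vc=[12, 14]
9: 0x25 (blk 4, set 0) → L1-HIT  vc=[12, 14]
10: 0xd2 (blk 26, set 2) → L1-HIT  vc=[12, 14]
11: 0xd3 (blk 26, set 2) → L1-HIT  vc=[12, 14]
12: 0xd4 (blk 26, set 2) → L1-HIT  vc=[12, 14]
13: 0x60 (blk 12, set 0) → VC-HIT  vc=[4, 14]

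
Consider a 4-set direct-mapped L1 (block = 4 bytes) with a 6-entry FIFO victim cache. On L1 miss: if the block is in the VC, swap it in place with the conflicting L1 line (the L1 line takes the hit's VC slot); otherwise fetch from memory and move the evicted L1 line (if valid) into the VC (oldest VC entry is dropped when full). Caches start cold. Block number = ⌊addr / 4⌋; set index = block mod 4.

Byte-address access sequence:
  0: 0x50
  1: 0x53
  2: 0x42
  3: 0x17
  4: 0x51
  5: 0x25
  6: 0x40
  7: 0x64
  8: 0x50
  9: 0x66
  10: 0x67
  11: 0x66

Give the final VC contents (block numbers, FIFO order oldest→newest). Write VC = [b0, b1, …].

VC = [16, 5, 9]

  [0] addr=0x50 blk=20 s=0: MISS | VC []
  [1] addr=0x53 blk=20 s=0: L1-HIT | VC []
  [2] addr=0x42 blk=16 s=0: MISS | VC [20]
  [3] addr=0x17 blk=5 s=1: MISS | VC [20]
  [4] addr=0x51 blk=20 s=0: VC-HIT | VC [16]
  [5] addr=0x25 blk=9 s=1: MISS | VC [16, 5]
  [6] addr=0x40 blk=16 s=0: VC-HIT | VC [20, 5]
  [7] addr=0x64 blk=25 s=1: MISS | VC [20, 5, 9]
  [8] addr=0x50 blk=20 s=0: VC-HIT | VC [16, 5, 9]
  [9] addr=0x66 blk=25 s=1: L1-HIT | VC [16, 5, 9]
  [10] addr=0x67 blk=25 s=1: L1-HIT | VC [16, 5, 9]
  [11] addr=0x66 blk=25 s=1: L1-HIT | VC [16, 5, 9]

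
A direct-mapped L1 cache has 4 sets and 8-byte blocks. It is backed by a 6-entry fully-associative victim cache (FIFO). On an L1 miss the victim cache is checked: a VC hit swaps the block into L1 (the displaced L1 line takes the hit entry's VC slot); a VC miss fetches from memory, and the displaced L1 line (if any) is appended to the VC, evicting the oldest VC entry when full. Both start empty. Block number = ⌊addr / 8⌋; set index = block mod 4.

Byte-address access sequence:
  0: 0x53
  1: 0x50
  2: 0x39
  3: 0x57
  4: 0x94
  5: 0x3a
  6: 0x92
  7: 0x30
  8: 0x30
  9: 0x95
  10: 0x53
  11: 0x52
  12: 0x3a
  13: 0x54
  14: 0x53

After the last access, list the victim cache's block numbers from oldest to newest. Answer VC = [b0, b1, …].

0: 0x53 (blk 10, set 2) → MISS  vc=[]
1: 0x50 (blk 10, set 2) → L1-HIT  vc=[]
2: 0x39 (blk 7, set 3) → MISS  vc=[]
3: 0x57 (blk 10, set 2) → L1-HIT  vc=[]
4: 0x94 (blk 18, set 2) → MISS  vc=[10]
5: 0x3a (blk 7, set 3) → L1-HIT  vc=[10]
6: 0x92 (blk 18, set 2) → L1-HIT  vc=[10]
7: 0x30 (blk 6, set 2) → MISS  vc=[10, 18]
8: 0x30 (blk 6, set 2) → L1-HIT  vc=[10, 18]
9: 0x95 (blk 18, set 2) → VC-HIT  vc=[10, 6]
10: 0x53 (blk 10, set 2) → VC-HIT  vc=[18, 6]
11: 0x52 (blk 10, set 2) → L1-HIT  vc=[18, 6]
12: 0x3a (blk 7, set 3) → L1-HIT  vc=[18, 6]
13: 0x54 (blk 10, set 2) → L1-HIT  vc=[18, 6]
14: 0x53 (blk 10, set 2) → L1-HIT  vc=[18, 6]

VC = [18, 6]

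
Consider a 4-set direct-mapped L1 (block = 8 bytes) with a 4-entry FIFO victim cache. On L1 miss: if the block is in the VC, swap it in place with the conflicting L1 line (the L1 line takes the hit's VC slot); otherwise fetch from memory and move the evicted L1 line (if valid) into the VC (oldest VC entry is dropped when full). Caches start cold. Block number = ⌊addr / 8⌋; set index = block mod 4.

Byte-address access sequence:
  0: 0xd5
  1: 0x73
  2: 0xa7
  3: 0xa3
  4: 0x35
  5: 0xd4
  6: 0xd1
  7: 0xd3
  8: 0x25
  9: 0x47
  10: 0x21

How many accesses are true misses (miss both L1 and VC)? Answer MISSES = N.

  [0] addr=0xd5 blk=26 s=2: MISS | VC []
  [1] addr=0x73 blk=14 s=2: MISS | VC [26]
  [2] addr=0xa7 blk=20 s=0: MISS | VC [26]
  [3] addr=0xa3 blk=20 s=0: L1-HIT | VC [26]
  [4] addr=0x35 blk=6 s=2: MISS | VC [26, 14]
  [5] addr=0xd4 blk=26 s=2: VC-HIT | VC [6, 14]
  [6] addr=0xd1 blk=26 s=2: L1-HIT | VC [6, 14]
  [7] addr=0xd3 blk=26 s=2: L1-HIT | VC [6, 14]
  [8] addr=0x25 blk=4 s=0: MISS | VC [6, 14, 20]
  [9] addr=0x47 blk=8 s=0: MISS | VC [6, 14, 20, 4]
  [10] addr=0x21 blk=4 s=0: VC-HIT | VC [6, 14, 20, 8]

MISSES = 6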